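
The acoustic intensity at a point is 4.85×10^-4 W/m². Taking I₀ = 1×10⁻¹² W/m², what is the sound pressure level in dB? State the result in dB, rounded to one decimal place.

L = 10·log₁₀(I/I₀) = 10·log₁₀(4.85×10^-4/10⁻¹²) = 10·log₁₀(4.85×10^8).
L = 10·(0.6857 + 8) = 86.86 dB.

86.9 dB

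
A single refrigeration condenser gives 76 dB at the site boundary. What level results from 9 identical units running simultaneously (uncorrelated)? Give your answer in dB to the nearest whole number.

L_total = L₁ + 10·log₁₀ N for N identical incoherent sources.
L_total = 76 + 10·log₁₀(9) = 76 + 9.542 = 85.54 dB.

86 dB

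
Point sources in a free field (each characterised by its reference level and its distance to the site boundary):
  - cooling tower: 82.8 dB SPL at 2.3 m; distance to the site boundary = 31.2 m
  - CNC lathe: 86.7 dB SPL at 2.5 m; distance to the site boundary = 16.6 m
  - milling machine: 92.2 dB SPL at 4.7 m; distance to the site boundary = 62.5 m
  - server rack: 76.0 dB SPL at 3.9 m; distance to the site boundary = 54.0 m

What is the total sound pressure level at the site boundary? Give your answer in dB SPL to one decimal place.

73.3 dB SPL

Propagate each source to the receiver with L = L_ref − 20·log₁₀(r/r_ref), then add intensities.
cooling tower: 82.8 − 20·log₁₀(31.2/2.3) = 82.8 − 22.65 = 60.15 dB SPL.
CNC lathe: 86.7 − 20·log₁₀(16.6/2.5) = 86.7 − 16.44 = 70.26 dB SPL.
milling machine: 92.2 − 20·log₁₀(62.5/4.7) = 92.2 − 22.48 = 69.72 dB SPL.
server rack: 76.0 − 20·log₁₀(54.0/3.9) = 76.0 − 22.83 = 53.17 dB SPL.
Σ 10^(L/10) = 2.124e+07 → L_total = 10·log₁₀(2.124e+07) = 73.27 dB SPL.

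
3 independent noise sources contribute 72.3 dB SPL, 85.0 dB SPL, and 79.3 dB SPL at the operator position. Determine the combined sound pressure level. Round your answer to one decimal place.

86.2 dB SPL

Incoherent sources combine by intensity addition: L_total = 10·log₁₀(Σ 10^(L_i/10)).
Σ 10^(L/10) = 10^(72.3/10) + 10^(85.0/10) + 10^(79.3/10) = 4.183e+08.
L_total = 10·log₁₀(4.183e+08) = 86.22 dB SPL.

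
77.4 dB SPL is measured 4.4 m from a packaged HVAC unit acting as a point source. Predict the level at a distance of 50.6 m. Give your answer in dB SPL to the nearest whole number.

Spherical spreading from a point source gives a 20·log₁₀(r₂/r₁) drop.
L₂ = 77.4 − 20·log₁₀(50.6/4.4) = 77.4 − 21.214 = 56.19 dB SPL.

56 dB SPL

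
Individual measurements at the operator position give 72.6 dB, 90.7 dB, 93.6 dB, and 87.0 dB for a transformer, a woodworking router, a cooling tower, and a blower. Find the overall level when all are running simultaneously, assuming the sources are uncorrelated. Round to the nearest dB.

Incoherent sources combine by intensity addition: L_total = 10·log₁₀(Σ 10^(L_i/10)).
Σ 10^(L/10) = 10^(72.6/10) + 10^(90.7/10) + 10^(93.6/10) + 10^(87.0/10) = 3.985e+09.
L_total = 10·log₁₀(3.985e+09) = 96.00 dB.

96 dB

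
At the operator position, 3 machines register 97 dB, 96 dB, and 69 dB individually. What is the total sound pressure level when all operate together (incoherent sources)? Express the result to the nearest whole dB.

100 dB

For uncorrelated sources the intensities add, so convert each level to linear form, sum, and take 10·log₁₀ of the total.
Σ 10^(L/10) = 10^(97/10) + 10^(96/10) + 10^(69/10) = 9.001e+09.
L_total = 10·log₁₀(9.001e+09) = 99.54 dB.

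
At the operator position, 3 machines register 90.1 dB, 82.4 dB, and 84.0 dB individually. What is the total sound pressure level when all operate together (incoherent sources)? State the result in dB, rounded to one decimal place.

Incoherent sources combine by intensity addition: L_total = 10·log₁₀(Σ 10^(L_i/10)).
Σ 10^(L/10) = 10^(90.1/10) + 10^(82.4/10) + 10^(84.0/10) = 1.448e+09.
L_total = 10·log₁₀(1.448e+09) = 91.61 dB.

91.6 dB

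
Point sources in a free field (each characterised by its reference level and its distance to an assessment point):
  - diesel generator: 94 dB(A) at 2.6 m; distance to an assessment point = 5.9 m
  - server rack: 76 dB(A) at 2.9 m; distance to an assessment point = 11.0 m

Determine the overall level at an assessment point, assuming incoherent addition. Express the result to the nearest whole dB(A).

87 dB(A)

First find each source's level at the receiver (point-source: −20·log₁₀(r/r_ref)), then combine on an intensity basis.
diesel generator: 94 − 20·log₁₀(5.9/2.6) = 94 − 7.12 = 86.88 dB(A).
server rack: 76 − 20·log₁₀(11.0/2.9) = 76 − 11.58 = 64.42 dB(A).
Σ 10^(L/10) = 4.906e+08 → L_total = 10·log₁₀(4.906e+08) = 86.91 dB(A).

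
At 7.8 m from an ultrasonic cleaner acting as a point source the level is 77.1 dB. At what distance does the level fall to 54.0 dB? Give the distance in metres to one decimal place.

111.5 m

The 23.1 dB drop corresponds to a distance ratio of 10^(23.1/20) for a point source.
r₂ = 7.8·10^((77.1−54.0)/20) = 7.8·10^(23.1/20) = 111.45 m.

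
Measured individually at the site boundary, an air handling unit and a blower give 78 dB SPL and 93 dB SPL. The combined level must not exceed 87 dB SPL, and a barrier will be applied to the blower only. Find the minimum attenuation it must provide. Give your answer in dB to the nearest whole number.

Everything except the blower sums to 10^(78/10) = 6.310e+07 in linear terms, 78.00 dB SPL.
To meet 87 dB SPL overall, the treated blower may contribute at most 10^(87/10) − 6.310e+07 = 4.381e+08, i.e. 86.42 dB SPL.
Required insertion loss = 93 − 86.42 = 6.58 dB.

7 dB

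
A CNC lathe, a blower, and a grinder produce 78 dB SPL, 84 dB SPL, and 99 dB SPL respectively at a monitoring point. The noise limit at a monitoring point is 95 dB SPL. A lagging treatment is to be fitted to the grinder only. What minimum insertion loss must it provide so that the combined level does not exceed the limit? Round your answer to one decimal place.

Fixed contribution from the other sources: Σ 10^(L/10) = 10^(78/10) + 10^(84/10) = 3.143e+08 (84.97 dB SPL).
The limit corresponds to 10^(95/10) = 3.162e+09; subtracting the fixed part leaves 2.848e+09 for the grinder, i.e. 94.55 dB SPL.
Required insertion loss = 99 − 94.55 = 4.45 dB.

4.5 dB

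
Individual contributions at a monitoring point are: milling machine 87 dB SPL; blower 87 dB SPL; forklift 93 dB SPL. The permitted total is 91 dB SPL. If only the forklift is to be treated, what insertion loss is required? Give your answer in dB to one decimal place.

8.9 dB

Fixed contribution from the other sources: Σ 10^(L/10) = 10^(87/10) + 10^(87/10) = 1.002e+09 (90.01 dB SPL).
To meet 91 dB SPL overall, the treated forklift may contribute at most 10^(91/10) − 1.002e+09 = 2.566e+08, i.e. 84.09 dB SPL.
Required insertion loss = 93 − 84.09 = 8.91 dB.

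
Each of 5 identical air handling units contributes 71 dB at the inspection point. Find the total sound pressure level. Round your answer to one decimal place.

L_total = L₁ + 10·log₁₀ N for N identical incoherent sources.
L_total = 71 + 10·log₁₀(5) = 71 + 6.990 = 77.99 dB.

78.0 dB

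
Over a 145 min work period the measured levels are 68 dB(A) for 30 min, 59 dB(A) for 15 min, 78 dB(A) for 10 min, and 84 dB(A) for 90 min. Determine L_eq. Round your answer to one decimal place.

82.1 dB(A)

The energy average is taken in the linear domain: L_eq = 10·log₁₀[(Σ tᵢ·10^(Lᵢ/10))/T], T = 145 min.
Σ tᵢ·10^(Lᵢ/10) = 30·10^(68/10) + 15·10^(59/10) + 10·10^(78/10) + 90·10^(84/10) = 2.344e+10.
L_eq = 10·log₁₀(2.344e+10/145) = 82.09 dB(A).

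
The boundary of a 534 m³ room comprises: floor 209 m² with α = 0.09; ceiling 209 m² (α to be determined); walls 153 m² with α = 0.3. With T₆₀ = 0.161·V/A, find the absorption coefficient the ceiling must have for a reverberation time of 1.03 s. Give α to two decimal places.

Required total absorption A = 0.161·534/1.03 = 83.47 m².
Absorption from the other surfaces = 209·0.09 + 153·0.3 = 64.71 m², so the ceiling must supply 18.76 m² over 209 m².
α = 18.76/209 = 0.090.

0.09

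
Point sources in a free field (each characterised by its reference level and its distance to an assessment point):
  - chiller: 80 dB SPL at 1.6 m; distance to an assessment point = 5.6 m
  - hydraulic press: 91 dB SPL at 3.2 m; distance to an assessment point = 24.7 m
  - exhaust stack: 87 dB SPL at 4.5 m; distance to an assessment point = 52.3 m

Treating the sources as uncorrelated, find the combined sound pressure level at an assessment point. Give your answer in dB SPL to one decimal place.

75.2 dB SPL

First find each source's level at the receiver (point-source: −20·log₁₀(r/r_ref)), then combine on an intensity basis.
chiller: 80 − 20·log₁₀(5.6/1.6) = 80 − 10.88 = 69.12 dB SPL.
hydraulic press: 91 − 20·log₁₀(24.7/3.2) = 91 − 17.75 = 73.25 dB SPL.
exhaust stack: 87 − 20·log₁₀(52.3/4.5) = 87 − 21.31 = 65.69 dB SPL.
Σ 10^(L/10) = 3.300e+07 → L_total = 10·log₁₀(3.300e+07) = 75.19 dB SPL.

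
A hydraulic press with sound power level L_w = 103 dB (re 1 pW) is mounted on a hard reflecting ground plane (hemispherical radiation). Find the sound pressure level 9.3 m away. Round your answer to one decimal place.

75.6 dB

Free-field hemispherical radiation: L_p = L_w − 10·log₁₀(2π·r²), r = 9.3 m.
2π·r² = 543.4 m², 10·log₁₀ of that is 27.351 dB.
L_p = 103 − 27.351 = 75.65 dB.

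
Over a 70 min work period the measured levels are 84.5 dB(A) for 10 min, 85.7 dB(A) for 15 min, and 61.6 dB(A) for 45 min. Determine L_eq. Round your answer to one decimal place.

L_eq = 10·log₁₀[(1/T)·Σ tᵢ·10^(Lᵢ/10)] with T = 70 min.
Σ tᵢ·10^(Lᵢ/10) = 10·10^(84.5/10) + 15·10^(85.7/10) + 45·10^(61.6/10) = 8.456e+09.
L_eq = 10·log₁₀(8.456e+09/70) = 80.82 dB(A).

80.8 dB(A)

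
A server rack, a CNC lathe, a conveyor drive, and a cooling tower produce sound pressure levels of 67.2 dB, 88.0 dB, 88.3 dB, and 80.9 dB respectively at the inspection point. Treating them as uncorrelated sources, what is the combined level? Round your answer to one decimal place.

91.6 dB

Incoherent sources combine by intensity addition: L_total = 10·log₁₀(Σ 10^(L_i/10)).
Σ 10^(L/10) = 10^(67.2/10) + 10^(88.0/10) + 10^(88.3/10) + 10^(80.9/10) = 1.435e+09.
L_total = 10·log₁₀(1.435e+09) = 91.57 dB.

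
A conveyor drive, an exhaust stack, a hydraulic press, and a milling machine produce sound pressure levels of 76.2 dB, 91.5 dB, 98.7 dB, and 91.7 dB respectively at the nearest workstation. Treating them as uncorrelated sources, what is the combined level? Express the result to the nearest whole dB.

100 dB

Incoherent sources combine by intensity addition: L_total = 10·log₁₀(Σ 10^(L_i/10)).
Σ 10^(L/10) = 10^(76.2/10) + 10^(91.5/10) + 10^(98.7/10) + 10^(91.7/10) = 1.035e+10.
L_total = 10·log₁₀(1.035e+10) = 100.15 dB.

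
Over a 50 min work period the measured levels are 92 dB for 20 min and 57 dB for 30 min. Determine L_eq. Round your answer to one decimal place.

88.0 dB

The energy average is taken in the linear domain: L_eq = 10·log₁₀[(Σ tᵢ·10^(Lᵢ/10))/T], T = 50 min.
Σ tᵢ·10^(Lᵢ/10) = 20·10^(92/10) + 30·10^(57/10) = 3.171e+10.
L_eq = 10·log₁₀(3.171e+10/50) = 88.02 dB.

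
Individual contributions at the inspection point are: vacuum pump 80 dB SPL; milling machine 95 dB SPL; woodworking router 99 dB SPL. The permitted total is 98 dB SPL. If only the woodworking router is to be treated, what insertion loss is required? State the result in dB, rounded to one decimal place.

Fixed contribution from the other sources: Σ 10^(L/10) = 10^(80/10) + 10^(95/10) = 3.262e+09 (95.14 dB SPL).
The limit corresponds to 10^(98/10) = 6.310e+09; subtracting the fixed part leaves 3.047e+09 for the woodworking router, i.e. 94.84 dB SPL.
So the woodworking router must be reduced from 99 to 94.84 dB SPL: IL = 4.16 dB.

4.2 dB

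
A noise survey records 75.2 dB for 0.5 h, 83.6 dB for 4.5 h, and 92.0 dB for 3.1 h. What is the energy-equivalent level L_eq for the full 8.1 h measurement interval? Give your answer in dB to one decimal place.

88.7 dB

The energy average is taken in the linear domain: L_eq = 10·log₁₀[(Σ tᵢ·10^(Lᵢ/10))/T], T = 8.1 h.
Σ tᵢ·10^(Lᵢ/10) = 0.5·10^(75.2/10) + 4.5·10^(83.6/10) + 3.1·10^(92.0/10) = 5.961e+09.
L_eq = 10·log₁₀(5.961e+09/8.1) = 88.67 dB.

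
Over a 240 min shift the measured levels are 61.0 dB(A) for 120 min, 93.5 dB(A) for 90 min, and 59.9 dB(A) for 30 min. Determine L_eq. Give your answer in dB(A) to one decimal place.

The energy average is taken in the linear domain: L_eq = 10·log₁₀[(Σ tᵢ·10^(Lᵢ/10))/T], T = 240 min.
Σ tᵢ·10^(Lᵢ/10) = 120·10^(61.0/10) + 90·10^(93.5/10) + 30·10^(59.9/10) = 2.017e+11.
L_eq = 10·log₁₀(2.017e+11/240) = 89.24 dB(A).

89.2 dB(A)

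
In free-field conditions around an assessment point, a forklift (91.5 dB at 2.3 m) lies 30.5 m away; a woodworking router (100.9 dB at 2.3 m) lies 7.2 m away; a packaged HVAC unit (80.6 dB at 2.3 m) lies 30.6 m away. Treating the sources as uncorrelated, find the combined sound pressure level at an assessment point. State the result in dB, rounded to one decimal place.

Apply inverse-square spreading to bring every level to the receiver, then sum 10^(L/10).
forklift: 91.5 − 20·log₁₀(30.5/2.3) = 91.5 − 22.45 = 69.05 dB.
woodworking router: 100.9 − 20·log₁₀(7.2/2.3) = 100.9 − 9.91 = 90.99 dB.
packaged HVAC unit: 80.6 − 20·log₁₀(30.6/2.3) = 80.6 − 22.48 = 58.12 dB.
Σ 10^(L/10) = 1.264e+09 → L_total = 10·log₁₀(1.264e+09) = 91.02 dB.

91.0 dB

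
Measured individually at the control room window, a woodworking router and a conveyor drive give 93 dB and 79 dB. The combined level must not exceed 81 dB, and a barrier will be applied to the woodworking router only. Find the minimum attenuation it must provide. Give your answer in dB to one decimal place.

16.3 dB

Everything except the woodworking router sums to 10^(79/10) = 7.943e+07 in linear terms, 79.00 dB.
To meet 81 dB overall, the treated woodworking router may contribute at most 10^(81/10) − 7.943e+07 = 4.646e+07, i.e. 76.67 dB.
So the woodworking router must be reduced from 93 to 76.67 dB: IL = 16.33 dB.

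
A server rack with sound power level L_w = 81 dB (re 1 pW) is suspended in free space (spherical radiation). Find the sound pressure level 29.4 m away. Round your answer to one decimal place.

Free-field spherical radiation: L_p = L_w − 10·log₁₀(4π·r²), r = 29.4 m.
4π·r² = 1.086e+04 m², 10·log₁₀ of that is 40.359 dB.
L_p = 81 − 40.359 = 40.64 dB.

40.6 dB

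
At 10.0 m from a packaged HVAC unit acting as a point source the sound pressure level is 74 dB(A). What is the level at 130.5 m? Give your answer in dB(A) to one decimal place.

Spherical spreading from a point source gives a 20·log₁₀(r₂/r₁) drop.
L₂ = 74 − 20·log₁₀(130.5/10.0) = 74 − 22.312 = 51.69 dB(A).

51.7 dB(A)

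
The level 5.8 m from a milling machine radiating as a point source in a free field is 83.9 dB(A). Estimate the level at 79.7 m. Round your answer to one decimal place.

61.1 dB(A)

Spherical spreading from a point source gives a 20·log₁₀(r₂/r₁) drop.
L₂ = 83.9 − 20·log₁₀(79.7/5.8) = 83.9 − 22.761 = 61.14 dB(A).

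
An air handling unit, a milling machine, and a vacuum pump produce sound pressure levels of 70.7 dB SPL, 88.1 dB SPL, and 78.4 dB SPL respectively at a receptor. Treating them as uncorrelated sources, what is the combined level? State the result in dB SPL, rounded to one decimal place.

For uncorrelated sources the intensities add, so convert each level to linear form, sum, and take 10·log₁₀ of the total.
Σ 10^(L/10) = 10^(70.7/10) + 10^(88.1/10) + 10^(78.4/10) = 7.266e+08.
L_total = 10·log₁₀(7.266e+08) = 88.61 dB SPL.

88.6 dB SPL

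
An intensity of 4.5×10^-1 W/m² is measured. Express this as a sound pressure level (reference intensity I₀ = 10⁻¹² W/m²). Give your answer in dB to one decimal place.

I/I₀ = 4.5×10^-1/10⁻¹² = 4.5×10^11, and L = 10·log₁₀(I/I₀).
L = 10·(0.6532 + 11) = 116.53 dB.

116.5 dB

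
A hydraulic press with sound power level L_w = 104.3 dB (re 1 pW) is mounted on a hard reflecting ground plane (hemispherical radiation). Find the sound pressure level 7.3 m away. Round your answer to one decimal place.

79.1 dB

The power spreads over a hemisphere of area 2π·r², so L_p = L_w − 10·log₁₀(2π·r²).
2π·r² = 334.8 m², 10·log₁₀ of that is 25.248 dB.
L_p = 104.3 − 25.248 = 79.05 dB.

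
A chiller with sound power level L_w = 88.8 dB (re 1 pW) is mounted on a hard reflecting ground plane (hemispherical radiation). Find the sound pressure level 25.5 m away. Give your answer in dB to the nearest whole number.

53 dB

The power spreads over a hemisphere of area 2π·r², so L_p = L_w − 10·log₁₀(2π·r²).
2π·r² = 4086 m², 10·log₁₀ of that is 36.113 dB.
L_p = 88.8 − 36.113 = 52.69 dB.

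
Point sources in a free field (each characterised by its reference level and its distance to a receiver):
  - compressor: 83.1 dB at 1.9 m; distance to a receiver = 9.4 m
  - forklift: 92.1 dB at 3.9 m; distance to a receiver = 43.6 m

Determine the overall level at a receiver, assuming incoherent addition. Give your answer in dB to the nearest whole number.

Apply inverse-square spreading to bring every level to the receiver, then sum 10^(L/10).
compressor: 83.1 − 20·log₁₀(9.4/1.9) = 83.1 − 13.89 = 69.21 dB.
forklift: 92.1 − 20·log₁₀(43.6/3.9) = 92.1 − 20.97 = 71.13 dB.
Σ 10^(L/10) = 2.132e+07 → L_total = 10·log₁₀(2.132e+07) = 73.29 dB.

73 dB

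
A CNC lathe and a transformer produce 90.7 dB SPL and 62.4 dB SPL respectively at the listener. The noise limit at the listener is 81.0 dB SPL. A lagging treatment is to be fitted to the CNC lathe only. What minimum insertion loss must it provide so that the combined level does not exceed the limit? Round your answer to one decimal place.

Everything except the CNC lathe sums to 10^(62.4/10) = 1.738e+06 in linear terms, 62.40 dB SPL.
The limit corresponds to 10^(81.0/10) = 1.259e+08; subtracting the fixed part leaves 1.242e+08 for the CNC lathe, i.e. 80.94 dB SPL.
So the CNC lathe must be reduced from 90.7 to 80.94 dB SPL: IL = 9.76 dB.

9.8 dB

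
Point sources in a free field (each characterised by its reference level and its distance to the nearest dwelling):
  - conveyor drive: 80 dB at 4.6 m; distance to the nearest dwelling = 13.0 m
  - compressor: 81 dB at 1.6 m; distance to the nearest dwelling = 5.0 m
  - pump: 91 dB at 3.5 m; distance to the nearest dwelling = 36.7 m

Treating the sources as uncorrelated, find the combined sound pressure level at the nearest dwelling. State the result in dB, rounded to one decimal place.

75.7 dB

First find each source's level at the receiver (point-source: −20·log₁₀(r/r_ref)), then combine on an intensity basis.
conveyor drive: 80 − 20·log₁₀(13.0/4.6) = 80 − 9.02 = 70.98 dB.
compressor: 81 − 20·log₁₀(5.0/1.6) = 81 − 9.90 = 71.10 dB.
pump: 91 − 20·log₁₀(36.7/3.5) = 91 − 20.41 = 70.59 dB.
Σ 10^(L/10) = 3.686e+07 → L_total = 10·log₁₀(3.686e+07) = 75.67 dB.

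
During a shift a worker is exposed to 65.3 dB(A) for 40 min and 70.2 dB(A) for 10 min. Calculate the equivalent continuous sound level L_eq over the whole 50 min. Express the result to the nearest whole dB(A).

Weight each interval's intensity by its duration and average over T = 50 min:
Σ tᵢ·10^(Lᵢ/10) = 40·10^(65.3/10) + 10·10^(70.2/10) = 2.403e+08.
L_eq = 10·log₁₀(2.403e+08/50) = 66.82 dB(A).

67 dB(A)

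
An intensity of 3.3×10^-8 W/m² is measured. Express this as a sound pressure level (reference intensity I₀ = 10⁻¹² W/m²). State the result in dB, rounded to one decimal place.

45.2 dB

L = 10·log₁₀(I/I₀) = 10·log₁₀(3.3×10^-8/10⁻¹²) = 10·log₁₀(3.3×10^4).
L = 10·(0.5185 + 4) = 45.19 dB.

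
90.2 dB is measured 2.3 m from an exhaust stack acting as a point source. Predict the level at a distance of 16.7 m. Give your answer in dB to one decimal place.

Spherical spreading from a point source gives a 20·log₁₀(r₂/r₁) drop.
L₂ = 90.2 − 20·log₁₀(16.7/2.3) = 90.2 − 17.220 = 72.98 dB.

73.0 dB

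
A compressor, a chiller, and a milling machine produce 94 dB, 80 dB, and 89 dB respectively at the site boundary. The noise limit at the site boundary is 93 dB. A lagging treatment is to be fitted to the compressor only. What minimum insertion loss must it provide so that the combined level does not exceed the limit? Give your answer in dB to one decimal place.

Everything except the compressor sums to 10^(80/10) + 10^(89/10) = 8.943e+08 in linear terms, 89.51 dB.
The limit corresponds to 10^(93/10) = 1.995e+09; subtracting the fixed part leaves 1.101e+09 for the compressor, i.e. 90.42 dB.
Required insertion loss = 94 − 90.42 = 3.58 dB.

3.6 dB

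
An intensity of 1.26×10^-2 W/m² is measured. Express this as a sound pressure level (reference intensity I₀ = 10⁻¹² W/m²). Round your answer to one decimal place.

Dividing by I₀ shifts the exponent by 12: I/I₀ = 1.26×10^10.
L = 10·(0.1004 + 10) = 101.00 dB.

101.0 dB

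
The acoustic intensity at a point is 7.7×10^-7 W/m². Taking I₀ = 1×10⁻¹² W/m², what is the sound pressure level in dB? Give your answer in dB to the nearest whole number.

59 dB

I/I₀ = 7.7×10^-7/10⁻¹² = 7.7×10^5, and L = 10·log₁₀(I/I₀).
L = 10·(0.8865 + 5) = 58.86 dB.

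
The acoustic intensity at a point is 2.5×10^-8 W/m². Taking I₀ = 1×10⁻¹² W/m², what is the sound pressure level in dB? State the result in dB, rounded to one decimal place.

44.0 dB

L = 10·log₁₀(I/I₀) = 10·log₁₀(2.5×10^-8/10⁻¹²) = 10·log₁₀(2.5×10^4).
L = 10·(0.3979 + 4) = 43.98 dB.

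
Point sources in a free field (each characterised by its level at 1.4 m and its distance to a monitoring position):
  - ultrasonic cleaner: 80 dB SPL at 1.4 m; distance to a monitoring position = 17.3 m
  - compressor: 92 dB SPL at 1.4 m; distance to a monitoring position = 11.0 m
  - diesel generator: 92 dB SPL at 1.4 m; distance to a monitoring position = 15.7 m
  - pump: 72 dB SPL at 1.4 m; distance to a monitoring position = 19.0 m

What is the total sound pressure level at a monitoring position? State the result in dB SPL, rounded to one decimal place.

Propagate each source to the receiver with L = L_ref − 20·log₁₀(r/r_ref), then add intensities.
ultrasonic cleaner: 80 − 20·log₁₀(17.3/1.4) = 80 − 21.84 = 58.16 dB SPL.
compressor: 92 − 20·log₁₀(11.0/1.4) = 92 − 17.91 = 74.09 dB SPL.
diesel generator: 92 − 20·log₁₀(15.7/1.4) = 92 − 21.00 = 71.00 dB SPL.
pump: 72 − 20·log₁₀(19.0/1.4) = 72 − 22.65 = 49.35 dB SPL.
Σ 10^(L/10) = 3.902e+07 → L_total = 10·log₁₀(3.902e+07) = 75.91 dB SPL.

75.9 dB SPL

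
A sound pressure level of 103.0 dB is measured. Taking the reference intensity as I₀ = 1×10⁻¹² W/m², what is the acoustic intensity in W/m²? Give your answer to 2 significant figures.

L = 10·log₁₀(I/I₀) ⇒ I = I₀·10^(L/10) = 10⁻¹² × 10^10.30.

0.020 W/m²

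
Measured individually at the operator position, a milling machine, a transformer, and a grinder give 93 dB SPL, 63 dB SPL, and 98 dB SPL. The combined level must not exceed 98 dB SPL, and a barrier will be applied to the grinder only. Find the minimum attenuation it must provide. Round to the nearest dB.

Fixed contribution from the other sources: Σ 10^(L/10) = 10^(93/10) + 10^(63/10) = 1.997e+09 (93.00 dB SPL).
The limit corresponds to 10^(98/10) = 6.310e+09; subtracting the fixed part leaves 4.312e+09 for the grinder, i.e. 96.35 dB SPL.
Required insertion loss = 98 − 96.35 = 1.65 dB.

2 dB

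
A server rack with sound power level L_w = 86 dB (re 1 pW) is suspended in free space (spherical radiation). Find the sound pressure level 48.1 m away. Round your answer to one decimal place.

The power spreads over a sphere of area 4π·r², so L_p = L_w − 10·log₁₀(4π·r²).
4π·r² = 2.907e+04 m², 10·log₁₀ of that is 44.635 dB.
L_p = 86 − 44.635 = 41.36 dB.

41.4 dB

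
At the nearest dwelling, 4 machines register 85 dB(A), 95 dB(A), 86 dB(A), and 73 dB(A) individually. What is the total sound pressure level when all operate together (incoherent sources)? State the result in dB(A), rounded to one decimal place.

For uncorrelated sources the intensities add, so convert each level to linear form, sum, and take 10·log₁₀ of the total.
Σ 10^(L/10) = 10^(85/10) + 10^(95/10) + 10^(86/10) + 10^(73/10) = 3.897e+09.
L_total = 10·log₁₀(3.897e+09) = 95.91 dB(A).

95.9 dB(A)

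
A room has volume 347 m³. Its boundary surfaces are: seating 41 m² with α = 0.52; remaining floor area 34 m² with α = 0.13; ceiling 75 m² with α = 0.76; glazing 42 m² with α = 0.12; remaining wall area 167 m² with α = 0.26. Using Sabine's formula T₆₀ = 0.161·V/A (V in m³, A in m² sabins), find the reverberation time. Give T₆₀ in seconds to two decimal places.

Total absorption A = 41·0.52 + 34·0.13 + 75·0.76 + 42·0.12 + 167·0.26 = 131.20 m² sabins.
T₆₀ = 0.161 × 347 / 131.20 = 0.426 s.

0.43 s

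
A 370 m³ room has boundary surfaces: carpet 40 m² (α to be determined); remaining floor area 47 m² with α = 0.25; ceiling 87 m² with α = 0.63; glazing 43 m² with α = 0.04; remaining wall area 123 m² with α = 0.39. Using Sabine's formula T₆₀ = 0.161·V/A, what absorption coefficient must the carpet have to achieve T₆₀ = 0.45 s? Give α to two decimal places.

A = 0.161·V/T₆₀ = 0.161·370/0.45 = 132.38 m² sabins.
Absorption from the other surfaces = 47·0.25 + 87·0.63 + 43·0.04 + 123·0.39 = 116.25 m², so the carpet must supply 16.13 m² over 40 m².
α = 16.13/40 = 0.403.

0.40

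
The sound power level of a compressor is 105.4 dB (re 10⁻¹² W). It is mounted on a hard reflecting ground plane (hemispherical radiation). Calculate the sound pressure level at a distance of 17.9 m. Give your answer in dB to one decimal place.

72.4 dB

The power spreads over a hemisphere of area 2π·r², so L_p = L_w − 10·log₁₀(2π·r²).
2π·r² = 2013 m², 10·log₁₀ of that is 33.039 dB.
L_p = 105.4 − 33.039 = 72.36 dB.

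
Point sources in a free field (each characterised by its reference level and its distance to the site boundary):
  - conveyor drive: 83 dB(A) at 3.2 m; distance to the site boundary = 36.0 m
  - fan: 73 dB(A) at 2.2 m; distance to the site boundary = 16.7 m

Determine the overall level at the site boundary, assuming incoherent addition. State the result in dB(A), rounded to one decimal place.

Apply inverse-square spreading to bring every level to the receiver, then sum 10^(L/10).
conveyor drive: 83 − 20·log₁₀(36.0/3.2) = 83 − 21.02 = 61.98 dB(A).
fan: 73 − 20·log₁₀(16.7/2.2) = 73 − 17.61 = 55.39 dB(A).
Σ 10^(L/10) = 1.923e+06 → L_total = 10·log₁₀(1.923e+06) = 62.84 dB(A).

62.8 dB(A)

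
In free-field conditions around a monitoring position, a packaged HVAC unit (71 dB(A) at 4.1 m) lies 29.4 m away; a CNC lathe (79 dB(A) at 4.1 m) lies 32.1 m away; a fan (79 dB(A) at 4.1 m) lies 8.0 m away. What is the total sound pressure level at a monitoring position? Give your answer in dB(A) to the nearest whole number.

74 dB(A)

Apply inverse-square spreading to bring every level to the receiver, then sum 10^(L/10).
packaged HVAC unit: 71 − 20·log₁₀(29.4/4.1) = 71 − 17.11 = 53.89 dB(A).
CNC lathe: 79 − 20·log₁₀(32.1/4.1) = 79 − 17.87 = 61.13 dB(A).
fan: 79 − 20·log₁₀(8.0/4.1) = 79 − 5.81 = 73.19 dB(A).
Σ 10^(L/10) = 2.240e+07 → L_total = 10·log₁₀(2.240e+07) = 73.50 dB(A).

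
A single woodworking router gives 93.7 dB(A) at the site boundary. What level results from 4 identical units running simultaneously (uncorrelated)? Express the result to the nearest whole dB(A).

100 dB(A)

N identical incoherent sources raise the level by 10·log₁₀ N.
L_total = 93.7 + 10·log₁₀(4) = 93.7 + 6.021 = 99.72 dB(A).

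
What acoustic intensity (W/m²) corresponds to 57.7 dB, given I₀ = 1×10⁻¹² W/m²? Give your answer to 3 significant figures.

5.89e-07 W/m²

L = 10·log₁₀(I/I₀) ⇒ I = I₀·10^(L/10) = 10⁻¹² × 10^5.77.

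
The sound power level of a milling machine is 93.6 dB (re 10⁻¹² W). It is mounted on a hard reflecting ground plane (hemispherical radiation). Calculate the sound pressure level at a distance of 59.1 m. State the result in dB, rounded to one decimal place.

50.2 dB

The power spreads over a hemisphere of area 2π·r², so L_p = L_w − 10·log₁₀(2π·r²).
2π·r² = 2.195e+04 m², 10·log₁₀ of that is 43.414 dB.
L_p = 93.6 − 43.414 = 50.19 dB.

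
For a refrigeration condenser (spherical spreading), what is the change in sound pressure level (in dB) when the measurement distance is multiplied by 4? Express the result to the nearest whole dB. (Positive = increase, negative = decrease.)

Point-source spreading: ΔL = −20·log₁₀(r₂/r₁).
ΔL = −20·log₁₀(4) = -12.04 dB.

-12 dB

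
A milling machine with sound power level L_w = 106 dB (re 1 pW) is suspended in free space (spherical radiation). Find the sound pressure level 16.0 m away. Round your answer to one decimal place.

L_p = L_w − 10·log₁₀(4π·r²) with r = 16.0 m.
4π·r² = 3217 m², 10·log₁₀ of that is 35.074 dB.
L_p = 106 − 35.074 = 70.93 dB.

70.9 dB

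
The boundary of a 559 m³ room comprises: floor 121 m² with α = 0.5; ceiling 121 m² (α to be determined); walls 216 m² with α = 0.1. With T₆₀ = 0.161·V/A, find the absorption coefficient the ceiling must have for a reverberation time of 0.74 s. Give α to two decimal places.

From T₆₀ = 0.161·V/A, the target T₆₀ = 0.74 s needs A = 0.161·559/0.74 = 121.62 m².
Absorption from the other surfaces = 121·0.5 + 216·0.1 = 82.10 m², so the ceiling must supply 39.52 m² over 121 m².
α = 39.52/121 = 0.327.

0.33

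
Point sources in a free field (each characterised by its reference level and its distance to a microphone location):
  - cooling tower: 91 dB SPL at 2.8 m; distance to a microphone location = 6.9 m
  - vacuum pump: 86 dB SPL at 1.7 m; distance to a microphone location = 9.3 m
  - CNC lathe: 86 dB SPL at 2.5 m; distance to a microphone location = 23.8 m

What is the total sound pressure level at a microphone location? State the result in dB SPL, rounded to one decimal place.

83.5 dB SPL

First find each source's level at the receiver (point-source: −20·log₁₀(r/r_ref)), then combine on an intensity basis.
cooling tower: 91 − 20·log₁₀(6.9/2.8) = 91 − 7.83 = 83.17 dB SPL.
vacuum pump: 86 − 20·log₁₀(9.3/1.7) = 86 − 14.76 = 71.24 dB SPL.
CNC lathe: 86 − 20·log₁₀(23.8/2.5) = 86 − 19.57 = 66.43 dB SPL.
Σ 10^(L/10) = 2.250e+08 → L_total = 10·log₁₀(2.250e+08) = 83.52 dB SPL.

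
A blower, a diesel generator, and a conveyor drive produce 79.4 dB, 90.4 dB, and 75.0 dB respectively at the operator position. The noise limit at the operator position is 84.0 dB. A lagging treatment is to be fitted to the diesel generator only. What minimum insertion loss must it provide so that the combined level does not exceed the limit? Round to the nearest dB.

9 dB

Everything except the diesel generator sums to 10^(79.4/10) + 10^(75.0/10) = 1.187e+08 in linear terms, 80.75 dB.
The limit corresponds to 10^(84.0/10) = 2.512e+08; subtracting the fixed part leaves 1.325e+08 for the diesel generator, i.e. 81.22 dB.
So the diesel generator must be reduced from 90.4 to 81.22 dB: IL = 9.18 dB.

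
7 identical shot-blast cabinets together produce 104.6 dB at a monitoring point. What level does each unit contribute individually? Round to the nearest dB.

96 dB

For N identical incoherent sources L_total = L₁ + 10·log₁₀ N, so L₁ = 104.6 − 10·log₁₀(7) = 104.6 − 8.451.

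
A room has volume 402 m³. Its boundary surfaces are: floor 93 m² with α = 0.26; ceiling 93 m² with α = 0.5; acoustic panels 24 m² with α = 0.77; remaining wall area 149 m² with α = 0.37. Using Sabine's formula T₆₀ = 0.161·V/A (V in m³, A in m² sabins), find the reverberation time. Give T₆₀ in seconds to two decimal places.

0.45 s

A = Σ Sᵢαᵢ = 93·0.26 + 93·0.5 + 24·0.77 + 149·0.37 = 144.29 m².
T₆₀ = 0.161·V/A = 0.161·402/144.29 = 0.449 s.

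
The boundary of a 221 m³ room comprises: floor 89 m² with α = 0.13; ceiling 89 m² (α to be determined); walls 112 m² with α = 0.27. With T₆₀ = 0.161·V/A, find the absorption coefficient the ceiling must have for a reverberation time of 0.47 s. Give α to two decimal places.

Required total absorption A = 0.161·221/0.47 = 75.70 m².
Absorption from the other surfaces = 89·0.13 + 112·0.27 = 41.81 m², so the ceiling must supply 33.89 m² over 89 m².
α = 33.89/89 = 0.381.

0.38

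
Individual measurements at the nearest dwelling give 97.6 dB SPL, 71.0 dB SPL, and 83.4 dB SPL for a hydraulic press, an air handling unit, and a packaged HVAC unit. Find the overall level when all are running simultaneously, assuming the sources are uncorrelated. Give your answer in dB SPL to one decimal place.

97.8 dB SPL

For uncorrelated sources the intensities add, so convert each level to linear form, sum, and take 10·log₁₀ of the total.
Σ 10^(L/10) = 10^(97.6/10) + 10^(71.0/10) + 10^(83.4/10) = 5.986e+09.
L_total = 10·log₁₀(5.986e+09) = 97.77 dB SPL.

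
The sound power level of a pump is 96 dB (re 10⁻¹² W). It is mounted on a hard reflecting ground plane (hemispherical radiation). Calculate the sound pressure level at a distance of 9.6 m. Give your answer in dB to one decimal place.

68.4 dB

Free-field hemispherical radiation: L_p = L_w − 10·log₁₀(2π·r²), r = 9.6 m.
2π·r² = 579.1 m², 10·log₁₀ of that is 27.627 dB.
L_p = 96 − 27.627 = 68.37 dB.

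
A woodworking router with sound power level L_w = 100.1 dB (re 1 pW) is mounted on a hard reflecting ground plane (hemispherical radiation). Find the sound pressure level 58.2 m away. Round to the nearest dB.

57 dB

The power spreads over a hemisphere of area 2π·r², so L_p = L_w − 10·log₁₀(2π·r²).
2π·r² = 2.128e+04 m², 10·log₁₀ of that is 43.280 dB.
L_p = 100.1 − 43.280 = 56.82 dB.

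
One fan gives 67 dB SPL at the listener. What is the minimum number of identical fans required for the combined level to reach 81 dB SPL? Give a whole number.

Need L₁ + 10·log₁₀ N ≥ 81, i.e. log₁₀ N ≥ 1.40.
N ≥ 10^(14.0/10) = 25.119, so N = 26.

26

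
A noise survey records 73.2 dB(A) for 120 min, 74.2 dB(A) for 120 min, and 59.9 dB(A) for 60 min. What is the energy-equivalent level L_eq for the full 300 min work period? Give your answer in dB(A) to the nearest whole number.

The energy average is taken in the linear domain: L_eq = 10·log₁₀[(Σ tᵢ·10^(Lᵢ/10))/T], T = 300 min.
Σ tᵢ·10^(Lᵢ/10) = 120·10^(73.2/10) + 120·10^(74.2/10) + 60·10^(59.9/10) = 5.722e+09.
L_eq = 10·log₁₀(5.722e+09/300) = 72.80 dB(A).

73 dB(A)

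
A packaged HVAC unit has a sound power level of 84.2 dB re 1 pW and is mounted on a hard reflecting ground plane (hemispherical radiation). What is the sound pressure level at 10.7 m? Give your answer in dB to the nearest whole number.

The power spreads over a hemisphere of area 2π·r², so L_p = L_w − 10·log₁₀(2π·r²).
2π·r² = 719.4 m², 10·log₁₀ of that is 28.569 dB.
L_p = 84.2 − 28.569 = 55.63 dB.

56 dB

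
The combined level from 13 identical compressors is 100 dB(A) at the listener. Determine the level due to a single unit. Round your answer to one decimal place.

88.9 dB(A)

For N identical incoherent sources L_total = L₁ + 10·log₁₀ N, so L₁ = 100 − 10·log₁₀(13) = 100 − 11.139.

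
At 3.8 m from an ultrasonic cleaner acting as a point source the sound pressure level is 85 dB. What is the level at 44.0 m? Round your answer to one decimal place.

Point-source attenuation: ΔL = 20·log₁₀(r₂/r₁) = 20·log₁₀(44.0/3.8) = 21.273 dB.
L₂ = 85 − 20·log₁₀(44.0/3.8) = 85 − 21.273 = 63.73 dB.

63.7 dB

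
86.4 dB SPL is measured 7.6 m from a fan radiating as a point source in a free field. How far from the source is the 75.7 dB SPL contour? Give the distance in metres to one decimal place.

For a point source L₁ − L₂ = 20·log₁₀(r₂/r₁), so r₂ = r₁·10^((L₁−L₂)/20).
r₂ = 7.6·10^((86.4−75.7)/20) = 7.6·10^(10.7/20) = 26.05 m.

26.1 m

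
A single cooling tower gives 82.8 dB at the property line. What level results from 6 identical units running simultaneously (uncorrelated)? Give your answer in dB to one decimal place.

90.6 dB

With 6 equal, uncorrelated contributions the intensity is 6× that of one unit, giving a rise of 10·log₁₀ 6.
L_total = 82.8 + 10·log₁₀(6) = 82.8 + 7.782 = 90.58 dB.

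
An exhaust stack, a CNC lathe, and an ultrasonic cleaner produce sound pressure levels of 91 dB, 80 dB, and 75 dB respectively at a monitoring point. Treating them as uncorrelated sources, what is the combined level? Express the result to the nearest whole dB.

91 dB

For uncorrelated sources the intensities add, so convert each level to linear form, sum, and take 10·log₁₀ of the total.
Σ 10^(L/10) = 10^(91/10) + 10^(80/10) + 10^(75/10) = 1.391e+09.
L_total = 10·log₁₀(1.391e+09) = 91.43 dB.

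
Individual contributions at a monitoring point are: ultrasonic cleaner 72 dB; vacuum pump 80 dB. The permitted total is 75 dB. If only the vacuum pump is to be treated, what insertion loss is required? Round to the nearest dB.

The untreated sources together contribute 10^(72/10) = 1.585e+07, i.e. 72.00 dB.
The limit corresponds to 10^(75/10) = 3.162e+07; subtracting the fixed part leaves 1.577e+07 for the vacuum pump, i.e. 71.98 dB.
So the vacuum pump must be reduced from 80 to 71.98 dB: IL = 8.02 dB.

8 dB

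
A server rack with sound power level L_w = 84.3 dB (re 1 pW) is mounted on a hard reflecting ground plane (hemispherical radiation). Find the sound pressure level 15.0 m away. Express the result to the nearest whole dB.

Free-field hemispherical radiation: L_p = L_w − 10·log₁₀(2π·r²), r = 15.0 m.
2π·r² = 1414 m², 10·log₁₀ of that is 31.504 dB.
L_p = 84.3 − 31.504 = 52.80 dB.

53 dB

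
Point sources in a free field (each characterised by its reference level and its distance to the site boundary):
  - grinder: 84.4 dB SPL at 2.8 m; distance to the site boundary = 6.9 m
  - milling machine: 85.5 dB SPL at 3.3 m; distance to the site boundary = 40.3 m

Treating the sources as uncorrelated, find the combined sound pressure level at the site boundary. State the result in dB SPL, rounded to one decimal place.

76.8 dB SPL

Apply inverse-square spreading to bring every level to the receiver, then sum 10^(L/10).
grinder: 84.4 − 20·log₁₀(6.9/2.8) = 84.4 − 7.83 = 76.57 dB SPL.
milling machine: 85.5 − 20·log₁₀(40.3/3.3) = 85.5 − 21.74 = 63.76 dB SPL.
Σ 10^(L/10) = 4.773e+07 → L_total = 10·log₁₀(4.773e+07) = 76.79 dB SPL.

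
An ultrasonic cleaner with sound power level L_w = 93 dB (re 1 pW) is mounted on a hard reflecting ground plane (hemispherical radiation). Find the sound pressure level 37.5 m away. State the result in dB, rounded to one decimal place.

53.5 dB

L_p = L_w − 10·log₁₀(2π·r²) with r = 37.5 m.
2π·r² = 8836 m², 10·log₁₀ of that is 39.462 dB.
L_p = 93 − 39.462 = 53.54 dB.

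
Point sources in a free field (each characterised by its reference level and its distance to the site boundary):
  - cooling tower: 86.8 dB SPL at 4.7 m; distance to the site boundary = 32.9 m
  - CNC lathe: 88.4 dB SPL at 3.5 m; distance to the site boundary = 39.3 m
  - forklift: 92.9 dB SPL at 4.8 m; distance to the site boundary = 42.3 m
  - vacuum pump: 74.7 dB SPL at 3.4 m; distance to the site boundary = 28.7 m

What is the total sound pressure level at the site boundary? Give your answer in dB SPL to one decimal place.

76.1 dB SPL

First find each source's level at the receiver (point-source: −20·log₁₀(r/r_ref)), then combine on an intensity basis.
cooling tower: 86.8 − 20·log₁₀(32.9/4.7) = 86.8 − 16.90 = 69.90 dB SPL.
CNC lathe: 88.4 − 20·log₁₀(39.3/3.5) = 88.4 − 21.01 = 67.39 dB SPL.
forklift: 92.9 − 20·log₁₀(42.3/4.8) = 92.9 − 18.90 = 74.00 dB SPL.
vacuum pump: 74.7 − 20·log₁₀(28.7/3.4) = 74.7 − 18.53 = 56.17 dB SPL.
Σ 10^(L/10) = 4.078e+07 → L_total = 10·log₁₀(4.078e+07) = 76.10 dB SPL.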